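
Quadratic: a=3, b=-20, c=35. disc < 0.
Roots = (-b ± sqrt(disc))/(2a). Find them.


disc = (-20)^2 - 4*3*35 = 400 - 420 = -20
sqrt(|disc|) = sqrt(20) = 4.4721
Real part = 20/(2*3) = 3.3333
Imag part = 4.4721/(2*3) = 0.7454

3.3333 ± 0.7454i


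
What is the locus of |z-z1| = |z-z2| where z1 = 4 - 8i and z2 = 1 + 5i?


Equal distances means the locus is the perpendicular bisector of z1 and z2.
Midpoint = ((4+1)/2, (-8+5)/2) = (2.5000, -1.5000)

Perpendicular bisector through (2.5000, -1.5000)


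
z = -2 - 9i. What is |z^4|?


|z| = sqrt(4+81) = sqrt(85) = 9.2195
|z^4| = |z|^4 = (sqrt(85))^4 = 85^2 = 7225

|z^4| = 7225


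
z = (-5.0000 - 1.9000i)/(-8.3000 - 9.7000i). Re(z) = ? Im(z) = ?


Multiply by conjugate: (-5.0000 - 1.9000i)(-8.3000 + 9.7000i) / ((-8.3)^2 + (-9.7)^2)
Numerator real = -5*(-8.3) - (1.9)*(-9.7) = 59.93
Numerator imag = -1.9*(-8.3) - (-5)*(-9.7) = -32.73
Denominator = 162.98
Re(z) = 59.93/162.98 = 0.3677
Im(z) = -32.73/162.98 = -0.2008

Re(z) = 0.3677, Im(z) = -0.2008


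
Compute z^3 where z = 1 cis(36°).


r^3 = 1^3 = 1
n*theta = 3*36° = 108° = 108° (mod 360)
a = 1*cos(108°) = -0.3090
b = 1*sin(108°) = 0.9511

1 cis(108°) = -0.3090 + 0.9511i


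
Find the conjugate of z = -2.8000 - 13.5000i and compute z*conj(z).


z_bar = -2.8000 + 13.5000i
z*z_bar = (-2.8)^2 + (-13.5)^2 = 7.84 + 182.25 = 190.09

z_bar = -2.8000 + 13.5000i, z*z_bar = 190.09


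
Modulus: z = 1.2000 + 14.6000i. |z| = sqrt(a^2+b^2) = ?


|z| = sqrt(1.2^2 + 14.6^2) = sqrt(1.44 + 213.16) = sqrt(214.6) = 14.6492

|z| = 14.6492


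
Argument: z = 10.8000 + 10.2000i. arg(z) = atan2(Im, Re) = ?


Re = 10.8, Im = 10.2
arg = atan2(10.2, 10.8) = 43.3634 degrees

arg(z) = 43.3634 degrees


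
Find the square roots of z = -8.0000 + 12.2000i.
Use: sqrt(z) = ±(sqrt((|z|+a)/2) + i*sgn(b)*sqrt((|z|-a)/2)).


|z| = sqrt(64+148.84) = 14.5890
sqrt((|z|+a)/2) = sqrt((14.5890+(-8))/2) = sqrt(3.2945) = 1.8151
sqrt((|z|-a)/2) = sqrt((14.5890-(-8))/2) = sqrt(11.2945) = 3.3607

±(1.8151 + 3.3607i) i.e. 1.8151 + 3.3607i and -1.8151 - 3.3607i


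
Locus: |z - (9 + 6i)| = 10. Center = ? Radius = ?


|z - z0| = r is a circle with center z0 and radius r.
Center = (9, 6), radius = 10

Circle with center (9, 6) and radius 10


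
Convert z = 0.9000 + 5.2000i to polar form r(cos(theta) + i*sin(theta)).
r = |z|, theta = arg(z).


r = sqrt(0.81+27.04) = sqrt(27.85) = 5.2773
theta = atan2(5.2, 0.9) = 80.1807 degrees

r = 5.2773, theta = 80.1807 degrees


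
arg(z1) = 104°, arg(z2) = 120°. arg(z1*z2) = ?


arg(z1*z2) = 104° + 120° = 224°
Normalized to (-180°, 180°]: -136°

-136°


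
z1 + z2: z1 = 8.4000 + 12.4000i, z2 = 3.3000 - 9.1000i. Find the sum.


Real: 8.4 + 3.3 = 11.7
Imag: 12.4 - 9.1 = 3.3

11.7000 + 3.3000i


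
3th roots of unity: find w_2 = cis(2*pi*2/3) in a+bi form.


Angle = 360*2/3 = 240°
a = cos(240°) = -0.5000
b = sin(240°) = -0.8660

-0.5000 - 0.8660i


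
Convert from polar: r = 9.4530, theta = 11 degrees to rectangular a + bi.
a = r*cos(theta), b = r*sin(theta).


a = 9.4530*cos(11°) = 9.4530*0.98163 = 9.2793
b = 9.4530*sin(11°) = 9.4530*0.19081 = 1.8037

9.2793 + 1.8037i


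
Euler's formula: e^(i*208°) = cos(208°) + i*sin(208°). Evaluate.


cos(208°) = -0.8829
sin(208°) = -0.4695

e^(i*208°) = -0.8829 - 0.4695i


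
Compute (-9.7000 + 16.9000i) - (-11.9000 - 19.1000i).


Real: -9.7 + 11.9 = 2.2
Imag: 16.9 + 19.1 = 36

2.2000 + 36.0000i


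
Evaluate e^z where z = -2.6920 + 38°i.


e^-2.6920 = 0.06775
cos(38°) = 0.788
sin(38°) = 0.6157
Real = 0.06775*0.788 = 0.0534
Imag = 0.06775*0.6157 = 0.0417

0.0534 + 0.0417i


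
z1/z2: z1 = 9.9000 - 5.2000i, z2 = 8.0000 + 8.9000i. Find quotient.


Conjugate of z2 = 8.0000 - 8.9000i
Numerator: (9.9000 - 5.2000i)(8.0000 - 8.9000i) = 32.9200 - 129.7100i
Denominator: 8^2 + 8.9^2 = 143.21
Result = (32.9200 - 129.7100i)/143.21

0.2299 - 0.9057i


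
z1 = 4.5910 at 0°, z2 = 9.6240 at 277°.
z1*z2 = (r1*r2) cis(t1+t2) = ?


r = 4.5910 * 9.6240 = 44.1838
theta = 0° + 277° = 277° = 277° (mod 360)

44.1838 cis(277°)


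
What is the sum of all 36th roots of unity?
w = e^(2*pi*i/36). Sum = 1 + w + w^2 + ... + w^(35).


The sum of all 36th roots of unity is 0.
Geometric series: (1 - w^36)/(1 - w) = (1-1)/(1-w) = 0 since w^36 = 1, w ≠ 1.
Alternatively: coefficient of z^35 in z^36 - 1 is 0.

0


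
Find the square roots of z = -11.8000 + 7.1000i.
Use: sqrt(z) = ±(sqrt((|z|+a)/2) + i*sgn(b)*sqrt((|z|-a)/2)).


|z| = sqrt(139.24+50.41) = 13.7713
sqrt((|z|+a)/2) = sqrt((13.7713+(-11.8))/2) = sqrt(0.9857) = 0.9928
sqrt((|z|-a)/2) = sqrt((13.7713-(-11.8))/2) = sqrt(12.7857) = 3.5757

±(0.9928 + 3.5757i) i.e. 0.9928 + 3.5757i and -0.9928 - 3.5757i


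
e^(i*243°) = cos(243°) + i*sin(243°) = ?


cos(243°) = -0.4540
sin(243°) = -0.8910

e^(i*243°) = -0.4540 - 0.8910i


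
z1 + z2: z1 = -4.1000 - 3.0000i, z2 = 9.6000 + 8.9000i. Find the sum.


Real: -4.1 + 9.6 = 5.5
Imag: -3 + 8.9 = 5.9

5.5000 + 5.9000i


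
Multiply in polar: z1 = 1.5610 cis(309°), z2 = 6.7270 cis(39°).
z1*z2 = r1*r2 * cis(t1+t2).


r = 1.5610 * 6.7270 = 10.5008
theta = 309° + 39° = 348° = 348° (mod 360)

10.5008 cis(348°)


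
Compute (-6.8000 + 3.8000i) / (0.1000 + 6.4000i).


Conjugate of z2 = 0.1000 - 6.4000i
Numerator: (-6.8000 + 3.8000i)(0.1000 - 6.4000i) = 23.6400 + 43.9000i
Denominator: 0.1^2 + 6.4^2 = 40.97
Result = (23.6400 + 43.9000i)/40.97

0.5770 + 1.0715i


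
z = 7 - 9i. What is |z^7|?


|z| = sqrt(49+81) = sqrt(130) = 11.4018
|z^7| = |z|^7 = (sqrt(130))^7 = 130^3 * sqrt(130) = 2197000*sqrt(130)

|z^7| = 2197000*sqrt(130) ≈ 25049654.0894


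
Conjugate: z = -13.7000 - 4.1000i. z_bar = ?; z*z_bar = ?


z_bar = -13.7000 + 4.1000i
z*z_bar = (-13.7)^2 + (-4.1)^2 = 187.69 + 16.81 = 204.5

z_bar = -13.7000 + 4.1000i, z*z_bar = 204.5


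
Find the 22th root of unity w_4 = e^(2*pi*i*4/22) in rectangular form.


Angle = 360*4/22 = 65.4545°
a = cos(65.4545°) = 0.4154
b = sin(65.4545°) = 0.9096

0.4154 + 0.9096i


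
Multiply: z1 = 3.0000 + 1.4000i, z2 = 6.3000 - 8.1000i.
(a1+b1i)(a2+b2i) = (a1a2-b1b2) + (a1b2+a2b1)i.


Real = 3*6.3 - 1.4*(-8.1) = 18.9 - (-11.34) = 30.24
Imag = 3*(-8.1) + 6.3*1.4 = -24.3 + 8.82 = -15.48

30.2400 - 15.4800i


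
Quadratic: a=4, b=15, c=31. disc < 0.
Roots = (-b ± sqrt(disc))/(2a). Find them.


disc = 15^2 - 4*4*31 = 225 - 496 = -271
sqrt(|disc|) = sqrt(271) = 16.4621
Real part = -15/(2*4) = -1.8750
Imag part = 16.4621/(2*4) = 2.0578

-1.8750 ± 2.0578i


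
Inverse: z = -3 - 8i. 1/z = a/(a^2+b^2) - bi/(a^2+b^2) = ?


|z|^2 = 9+64 = 73
1/z = (-3 + 8i)/73

1/z = -0.0411 + 0.1096i


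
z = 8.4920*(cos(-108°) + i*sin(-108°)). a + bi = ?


a = 8.4920*cos(-108°) = 8.4920*(-0.30902) = -2.6242
b = 8.4920*sin(-108°) = 8.4920*(-0.95106) = -8.0764

-2.6242 - 8.0764i


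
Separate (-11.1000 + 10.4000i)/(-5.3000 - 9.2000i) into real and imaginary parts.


Multiply by conjugate: (-11.1000 + 10.4000i)(-5.3000 + 9.2000i) / ((-5.3)^2 + (-9.2)^2)
Numerator real = -11.1*(-5.3) + 10.4*(-9.2) = -36.85
Numerator imag = 10.4*(-5.3) - (-11.1)*(-9.2) = -157.24
Denominator = 112.73
Re(z) = -36.85/112.73 = -0.3269
Im(z) = -157.24/112.73 = -1.3948

Re(z) = -0.3269, Im(z) = -1.3948


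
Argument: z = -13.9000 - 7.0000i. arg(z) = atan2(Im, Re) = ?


Re = -13.9, Im = -7
arg = atan2(-7, -13.9) = -153.2703 degrees

arg(z) = -153.2703 degrees


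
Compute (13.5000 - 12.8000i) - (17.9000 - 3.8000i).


Real: 13.5 - 17.9 = -4.4
Imag: -12.8 + 3.8 = -9

-4.4000 - 9.0000i


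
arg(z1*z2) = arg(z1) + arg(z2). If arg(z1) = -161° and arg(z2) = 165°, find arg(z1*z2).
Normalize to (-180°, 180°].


arg(z1*z2) = -161° + 165° = 4°
Normalized to (-180°, 180°]: 4°

4°


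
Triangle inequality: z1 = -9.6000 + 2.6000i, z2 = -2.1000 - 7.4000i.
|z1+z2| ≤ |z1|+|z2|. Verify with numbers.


|z1| = sqrt((-9.6)^2 + 2.6^2) = sqrt(98.92) = 9.9459
|z2| = sqrt((-2.1)^2 + (-7.4)^2) = sqrt(59.17) = 7.6922
z1+z2 = -11.7000 - 4.8000i
|z1+z2| = sqrt(159.93) = 12.6463
|z1|+|z2| = 9.9459 + 7.6922 = 17.6381

|z1+z2| = 12.6463 ≤ |z1|+|z2| = 17.6381 (verified)


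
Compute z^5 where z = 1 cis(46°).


r^5 = 1^5 = 1
n*theta = 5*46° = 230° = 230° (mod 360)
a = 1*cos(230°) = -0.6428
b = 1*sin(230°) = -0.7660

1 cis(230°) = -0.6428 - 0.7660i


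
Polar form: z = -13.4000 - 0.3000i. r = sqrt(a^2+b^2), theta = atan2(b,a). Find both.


r = sqrt(179.56+0.09) = sqrt(179.65) = 13.4034
theta = atan2(-0.3, -13.4) = -178.7175 degrees

r = 13.4034, theta = -178.7175 degrees


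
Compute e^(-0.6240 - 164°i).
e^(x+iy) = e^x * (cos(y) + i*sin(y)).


e^-0.6240 = 0.5358
cos(-164°) = -0.96126
sin(-164°) = -0.2756
Real = 0.5358*(-0.96126) = -0.5150
Imag = 0.5358*(-0.2756) = -0.1477

-0.5150 - 0.1477i


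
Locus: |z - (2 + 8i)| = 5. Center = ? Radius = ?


|z - z0| = r is a circle with center z0 and radius r.
Center = (2, 8), radius = 5

Circle with center (2, 8) and radius 5


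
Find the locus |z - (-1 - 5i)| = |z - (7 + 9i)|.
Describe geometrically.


Equal distances means the locus is the perpendicular bisector of z1 and z2.
Midpoint = ((-1+7)/2, (-5+9)/2) = (3.0000, 2.0000)

Perpendicular bisector through (3.0000, 2.0000)


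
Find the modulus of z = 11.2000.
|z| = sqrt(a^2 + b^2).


|z| = sqrt(11.2^2 + 0^2) = sqrt(125.44 + 0) = sqrt(125.44) = 11.2000

|z| = 11.2000


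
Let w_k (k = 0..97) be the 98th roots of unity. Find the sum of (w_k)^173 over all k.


The roots are w_k = w^k with w = e^(2*pi*i/98), and (w^k)^173 = (w^173)^k.
So S = 1 + u + u^2 + ... + u^(97) with u = w^173.
173 = 1*98 + 75, so 173 is not a multiple of 98: u = (w^98)^1 * w^75 = w^75 ≠ 1 (w is a primitive 98th root), while u^98 = (w^98)^173 = 1.
Geometric series: S = (1 - u^98)/(1 - u) = (1 - 1)/(1 - u) = 0

S = 0


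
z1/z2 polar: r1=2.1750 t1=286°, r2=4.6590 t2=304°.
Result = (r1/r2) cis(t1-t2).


r = 2.1750 / 4.6590 = 0.4668
theta = 286° - 304° = -18° = 342° (mod 360)

0.4668 cis(342°)


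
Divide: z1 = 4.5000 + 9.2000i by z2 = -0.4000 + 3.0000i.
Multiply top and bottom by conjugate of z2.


Conjugate of z2 = -0.4000 - 3.0000i
Numerator: (4.5000 + 9.2000i)(-0.4000 - 3.0000i) = 25.8000 - 17.1800i
Denominator: (-0.4)^2 + 3^2 = 9.16
Result = (25.8000 - 17.1800i)/9.16

2.8166 - 1.8755i


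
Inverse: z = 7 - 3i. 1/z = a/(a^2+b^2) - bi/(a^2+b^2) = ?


|z|^2 = 49+9 = 58
1/z = (7 + 3i)/58

1/z = 0.1207 + 0.0517i


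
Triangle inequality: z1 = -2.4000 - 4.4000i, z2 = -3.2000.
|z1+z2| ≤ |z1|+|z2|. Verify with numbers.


|z1| = sqrt((-2.4)^2 + (-4.4)^2) = sqrt(25.12) = 5.0120
|z2| = sqrt((-3.2)^2 + 0^2) = sqrt(10.24) = 3.2000
z1+z2 = -5.6000 - 4.4000i
|z1+z2| = sqrt(50.72) = 7.1218
|z1|+|z2| = 5.0120 + 3.2000 = 8.2120

|z1+z2| = 7.1218 ≤ |z1|+|z2| = 8.2120 (verified)


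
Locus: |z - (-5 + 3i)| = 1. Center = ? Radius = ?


|z - z0| = r is a circle with center z0 and radius r.
Center = (-5, 3), radius = 1

Circle with center (-5, 3) and radius 1


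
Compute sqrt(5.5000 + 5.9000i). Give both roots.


|z| = sqrt(30.25+34.81) = 8.0660
sqrt((|z|+a)/2) = sqrt((8.0660+5.5)/2) = sqrt(6.7830) = 2.6044
sqrt((|z|-a)/2) = sqrt((8.0660-5.5)/2) = sqrt(1.2830) = 1.1327

±(2.6044 + 1.1327i) i.e. 2.6044 + 1.1327i and -2.6044 - 1.1327i


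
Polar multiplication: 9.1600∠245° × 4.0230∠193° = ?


r = 9.1600 * 4.0230 = 36.8507
theta = 245° + 193° = 438° = 78° (mod 360)

36.8507 cis(78°)


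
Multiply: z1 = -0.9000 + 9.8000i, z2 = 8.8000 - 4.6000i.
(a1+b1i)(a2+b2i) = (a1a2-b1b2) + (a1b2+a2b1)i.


Real = -0.9*8.8 - 9.8*(-4.6) = -7.92 - (-45.08) = 37.16
Imag = -0.9*(-4.6) + 8.8*9.8 = 4.14 + 86.24 = 90.38

37.1600 + 90.3800i


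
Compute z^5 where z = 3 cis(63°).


r^5 = 3^5 = 243
n*theta = 5*63° = 315° = 315° (mod 360)
a = 243*cos(315°) = 171.8269
b = 243*sin(315°) = -171.8269

243 cis(315°) = 171.8269 - 171.8269i


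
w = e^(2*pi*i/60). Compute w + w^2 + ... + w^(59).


With w = e^(2*pi*i/60), all 60 of the 60th roots of unity w^0 = 1, w, ..., w^(59) sum to 0: 1 + w + ... + w^(59) = (1 - w^60)/(1 - w) = 0 since w^60 = 1, w ≠ 1.
Removing the root 1: w + w^2 + ... + w^(59) = 0 - 1 = -1

Sum = -1


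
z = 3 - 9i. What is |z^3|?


|z| = sqrt(9+81) = sqrt(90) = 9.4868
|z^3| = |z|^3 = (sqrt(90))^3 = 90*sqrt(90)

|z^3| = 90*sqrt(90) ≈ 853.8150


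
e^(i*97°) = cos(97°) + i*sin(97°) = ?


cos(97°) = -0.1219
sin(97°) = 0.9925

e^(i*97°) = -0.1219 + 0.9925i


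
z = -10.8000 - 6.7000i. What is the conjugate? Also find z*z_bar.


z_bar = -10.8000 + 6.7000i
z*z_bar = (-10.8)^2 + (-6.7)^2 = 116.64 + 44.89 = 161.53

z_bar = -10.8000 + 6.7000i, z*z_bar = 161.53


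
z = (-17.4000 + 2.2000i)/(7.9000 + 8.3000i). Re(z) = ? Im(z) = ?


Multiply by conjugate: (-17.4000 + 2.2000i)(7.9000 - 8.3000i) / (7.9^2 + 8.3^2)
Numerator real = -17.4*7.9 + 2.2*8.3 = -119.2
Numerator imag = 2.2*7.9 - (-17.4)*8.3 = 161.8
Denominator = 131.3
Re(z) = -119.2/131.3 = -0.9078
Im(z) = 161.8/131.3 = 1.2323

Re(z) = -0.9078, Im(z) = 1.2323


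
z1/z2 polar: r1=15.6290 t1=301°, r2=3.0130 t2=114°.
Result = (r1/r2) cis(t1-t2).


r = 15.6290 / 3.0130 = 5.1872
theta = 301° - 114° = 187° = 187° (mod 360)

5.1872 cis(187°)


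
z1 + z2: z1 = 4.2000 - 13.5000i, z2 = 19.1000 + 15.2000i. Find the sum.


Real: 4.2 + 19.1 = 23.3
Imag: -13.5 + 15.2 = 1.7

23.3000 + 1.7000i


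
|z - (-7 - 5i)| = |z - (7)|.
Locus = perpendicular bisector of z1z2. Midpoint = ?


Equal distances means the locus is the perpendicular bisector of z1 and z2.
Midpoint = ((-7+7)/2, (-5+0)/2) = (0, -2.5000)

Perpendicular bisector through (0, -2.5000)


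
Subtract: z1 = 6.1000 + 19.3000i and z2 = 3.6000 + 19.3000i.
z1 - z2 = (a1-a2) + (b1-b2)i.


Real: 6.1 - 3.6 = 2.5
Imag: 19.3 - 19.3 = 0

2.5000


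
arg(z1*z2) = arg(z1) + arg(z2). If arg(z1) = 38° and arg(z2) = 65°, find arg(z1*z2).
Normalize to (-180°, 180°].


arg(z1*z2) = 38° + 65° = 103°
Normalized to (-180°, 180°]: 103°

103°


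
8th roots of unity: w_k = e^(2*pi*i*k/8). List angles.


The 8th roots of unity are cis(360k/8°) for k=0..7
Angle step = 360/8 = 45°
Primitive root: cis(45°)
Primitive root = 0.7071 + 0.7071i

8 roots at angles: 0°, 45°, 90°, 135°, 180°, 225°, 270°, 315°


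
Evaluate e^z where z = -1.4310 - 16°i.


e^-1.4310 = 0.2391
cos(-16°) = 0.9613
sin(-16°) = -0.2756
Real = 0.2391*0.9613 = 0.2298
Imag = 0.2391*(-0.2756) = -0.0659

0.2298 - 0.0659i


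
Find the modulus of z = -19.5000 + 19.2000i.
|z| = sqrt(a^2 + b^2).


|z| = sqrt((-19.5)^2 + 19.2^2) = sqrt(380.25 + 368.64) = sqrt(748.89) = 27.3659

|z| = 27.3659


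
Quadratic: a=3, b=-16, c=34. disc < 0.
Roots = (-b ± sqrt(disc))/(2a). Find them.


disc = (-16)^2 - 4*3*34 = 256 - 408 = -152
sqrt(|disc|) = sqrt(152) = 12.3288
Real part = 16/(2*3) = 2.6667
Imag part = 12.3288/(2*3) = 2.0548

2.6667 ± 2.0548i


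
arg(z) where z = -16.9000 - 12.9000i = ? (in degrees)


Re = -16.9, Im = -12.9
arg = atan2(-12.9, -16.9) = -142.6450 degrees

arg(z) = -142.6450 degrees


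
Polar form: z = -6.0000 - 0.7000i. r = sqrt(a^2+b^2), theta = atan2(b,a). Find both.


r = sqrt(36+0.49) = sqrt(36.49) = 6.0407
theta = atan2(-0.7, -6) = -173.3456 degrees

r = 6.0407, theta = -173.3456 degrees


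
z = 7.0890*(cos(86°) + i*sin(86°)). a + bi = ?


a = 7.0890*cos(86°) = 7.0890*0.06976 = 0.4945
b = 7.0890*sin(86°) = 7.0890*0.99756 = 7.0717

0.4945 + 7.0717i


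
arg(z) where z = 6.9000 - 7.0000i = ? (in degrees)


Re = 6.9, Im = -7
arg = atan2(-7, 6.9) = -45.4122 degrees

arg(z) = -45.4122 degrees


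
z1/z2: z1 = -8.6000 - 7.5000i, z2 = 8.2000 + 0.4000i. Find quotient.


Conjugate of z2 = 8.2000 - 0.4000i
Numerator: (-8.6000 - 7.5000i)(8.2000 - 0.4000i) = -73.5200 - 58.0600i
Denominator: 8.2^2 + 0.4^2 = 67.4
Result = (-73.5200 - 58.0600i)/67.4

-1.0908 - 0.8614i


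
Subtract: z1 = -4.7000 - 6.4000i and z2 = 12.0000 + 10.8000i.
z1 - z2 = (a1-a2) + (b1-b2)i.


Real: -4.7 - 12 = -16.7
Imag: -6.4 - 10.8 = -17.2

-16.7000 - 17.2000i


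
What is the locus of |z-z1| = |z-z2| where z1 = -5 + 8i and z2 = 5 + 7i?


Equal distances means the locus is the perpendicular bisector of z1 and z2.
Midpoint = ((-5+5)/2, (8+7)/2) = (0, 7.5000)

Perpendicular bisector through (0, 7.5000)


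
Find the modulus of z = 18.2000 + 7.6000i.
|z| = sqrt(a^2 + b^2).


|z| = sqrt(18.2^2 + 7.6^2) = sqrt(331.24 + 57.76) = sqrt(389) = 19.7231

|z| = 19.7231


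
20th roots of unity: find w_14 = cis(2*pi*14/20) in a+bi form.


Angle = 360*14/20 = 252°
a = cos(252°) = -0.3090
b = sin(252°) = -0.9511

-0.3090 - 0.9511i


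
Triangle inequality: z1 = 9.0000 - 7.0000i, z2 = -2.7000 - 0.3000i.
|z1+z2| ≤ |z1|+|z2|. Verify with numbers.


|z1| = sqrt(9^2 + (-7)^2) = sqrt(130) = 11.4018
|z2| = sqrt((-2.7)^2 + (-0.3)^2) = sqrt(7.38) = 2.7166
z1+z2 = 6.3000 - 7.3000i
|z1+z2| = sqrt(92.98) = 9.6426
|z1|+|z2| = 11.4018 + 2.7166 = 14.1184

|z1+z2| = 9.6426 ≤ |z1|+|z2| = 14.1184 (verified)


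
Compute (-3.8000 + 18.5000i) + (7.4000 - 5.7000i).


Real: -3.8 + 7.4 = 3.6
Imag: 18.5 - 5.7 = 12.8

3.6000 + 12.8000i


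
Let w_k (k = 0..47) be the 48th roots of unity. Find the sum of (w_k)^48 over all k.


The roots are w_k = w^k with w = e^(2*pi*i/48), and (w^k)^48 = (w^48)^k.
So S = 1 + u + u^2 + ... + u^(47) with u = w^48.
48 = 1*48 + 0, so 48 is a multiple of 48 and u = (w^48)^1 = 1.
Every one of the 48 terms equals 1: S = 48

S = 48


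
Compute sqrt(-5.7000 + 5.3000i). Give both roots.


|z| = sqrt(32.49+28.09) = 7.7833
sqrt((|z|+a)/2) = sqrt((7.7833+(-5.7))/2) = sqrt(1.0417) = 1.0206
sqrt((|z|-a)/2) = sqrt((7.7833-(-5.7))/2) = sqrt(6.7417) = 2.5965

±(1.0206 + 2.5965i) i.e. 1.0206 + 2.5965i and -1.0206 - 2.5965i


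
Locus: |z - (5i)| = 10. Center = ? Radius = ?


|z - z0| = r is a circle with center z0 and radius r.
Center = (0, 5), radius = 10

Circle with center (0, 5) and radius 10


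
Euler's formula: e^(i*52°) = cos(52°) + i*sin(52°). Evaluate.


cos(52°) = 0.6157
sin(52°) = 0.7880

e^(i*52°) = 0.6157 + 0.7880i


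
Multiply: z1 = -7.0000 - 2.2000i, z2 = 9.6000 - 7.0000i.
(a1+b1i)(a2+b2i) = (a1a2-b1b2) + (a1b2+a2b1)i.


Real = -7*9.6 - (-2.2)*(-7) = -67.2 - 15.4 = -82.6
Imag = -7*(-7) + 9.6*(-2.2) = 49 - (21.12) = 27.88

-82.6000 + 27.8800i


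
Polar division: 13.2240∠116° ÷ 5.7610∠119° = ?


r = 13.2240 / 5.7610 = 2.2954
theta = 116° - 119° = -3° = 357° (mod 360)

2.2954 cis(357°)


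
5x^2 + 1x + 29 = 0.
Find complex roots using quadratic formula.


disc = 1^2 - 4*5*29 = 1 - 580 = -579
sqrt(|disc|) = sqrt(579) = 24.0624
Real part = -1/(2*5) = -0.1000
Imag part = 24.0624/(2*5) = 2.4062

-0.1000 ± 2.4062i


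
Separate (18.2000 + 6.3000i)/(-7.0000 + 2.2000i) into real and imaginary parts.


Multiply by conjugate: (18.2000 + 6.3000i)(-7.0000 - 2.2000i) / ((-7)^2 + 2.2^2)
Numerator real = 18.2*(-7) + 6.3*2.2 = -113.54
Numerator imag = 6.3*(-7) - 18.2*2.2 = -84.14
Denominator = 53.84
Re(z) = -113.54/53.84 = -2.1088
Im(z) = -84.14/53.84 = -1.5628

Re(z) = -2.1088, Im(z) = -1.5628


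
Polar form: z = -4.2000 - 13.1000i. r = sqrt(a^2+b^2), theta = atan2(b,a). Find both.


r = sqrt(17.64+171.61) = sqrt(189.25) = 13.7568
theta = atan2(-13.1, -4.2) = -107.7764 degrees

r = 13.7568, theta = -107.7764 degrees


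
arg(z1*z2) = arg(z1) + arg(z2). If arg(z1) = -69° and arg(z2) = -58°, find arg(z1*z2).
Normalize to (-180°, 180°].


arg(z1*z2) = -69° - 58° = -127°
Normalized to (-180°, 180°]: -127°

-127°


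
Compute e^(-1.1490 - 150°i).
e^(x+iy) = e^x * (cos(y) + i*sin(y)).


e^-1.1490 = 0.3170
cos(-150°) = -0.866
sin(-150°) = -0.5
Real = 0.3170*(-0.866) = -0.2745
Imag = 0.3170*(-0.5) = -0.1585

-0.2745 - 0.1585i


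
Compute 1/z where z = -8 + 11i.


|z|^2 = 64+121 = 185
1/z = (-8 - 11i)/185

1/z = -0.0432 - 0.0595i


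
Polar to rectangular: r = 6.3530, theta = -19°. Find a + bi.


a = 6.3530*cos(-19°) = 6.3530*0.94552 = 6.0069
b = 6.3530*sin(-19°) = 6.3530*(-0.32557) = -2.0683

6.0069 - 2.0683i


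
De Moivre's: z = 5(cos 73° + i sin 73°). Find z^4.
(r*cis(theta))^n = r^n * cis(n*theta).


r^4 = 5^4 = 625
n*theta = 4*73° = 292° = 292° (mod 360)
a = 625*cos(292°) = 234.1291
b = 625*sin(292°) = -579.4899

625 cis(292°) = 234.1291 - 579.4899i


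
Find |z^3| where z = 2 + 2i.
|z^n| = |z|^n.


|z| = sqrt(4+4) = sqrt(8) = 2.8284
|z^3| = |z|^3 = (sqrt(8))^3 = 8*sqrt(8)

|z^3| = 8*sqrt(8) ≈ 22.6274


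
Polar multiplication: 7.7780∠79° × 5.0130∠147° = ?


r = 7.7780 * 5.0130 = 38.9911
theta = 79° + 147° = 226° = 226° (mod 360)

38.9911 cis(226°)


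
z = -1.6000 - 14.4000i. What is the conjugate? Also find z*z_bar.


z_bar = -1.6000 + 14.4000i
z*z_bar = (-1.6)^2 + (-14.4)^2 = 2.56 + 207.36 = 209.92

z_bar = -1.6000 + 14.4000i, z*z_bar = 209.92


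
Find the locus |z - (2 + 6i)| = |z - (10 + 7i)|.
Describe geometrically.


Equal distances means the locus is the perpendicular bisector of z1 and z2.
Midpoint = ((2+10)/2, (6+7)/2) = (6.0000, 6.5000)

Perpendicular bisector through (6.0000, 6.5000)


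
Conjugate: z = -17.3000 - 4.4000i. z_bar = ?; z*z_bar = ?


z_bar = -17.3000 + 4.4000i
z*z_bar = (-17.3)^2 + (-4.4)^2 = 299.29 + 19.36 = 318.65

z_bar = -17.3000 + 4.4000i, z*z_bar = 318.65


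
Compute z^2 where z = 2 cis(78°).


r^2 = 2^2 = 4
n*theta = 2*78° = 156° = 156° (mod 360)
a = 4*cos(156°) = -3.6542
b = 4*sin(156°) = 1.6269

4 cis(156°) = -3.6542 + 1.6269i


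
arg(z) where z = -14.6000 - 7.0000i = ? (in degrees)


Re = -14.6, Im = -7
arg = atan2(-7, -14.6) = -154.3845 degrees

arg(z) = -154.3845 degrees


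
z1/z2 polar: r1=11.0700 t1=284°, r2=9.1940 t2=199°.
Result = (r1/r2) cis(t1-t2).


r = 11.0700 / 9.1940 = 1.2040
theta = 284° - 199° = 85° = 85° (mod 360)

1.2040 cis(85°)


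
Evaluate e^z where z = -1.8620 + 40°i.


e^-1.8620 = 0.1554
cos(40°) = 0.766
sin(40°) = 0.6428
Real = 0.1554*0.766 = 0.1190
Imag = 0.1554*0.6428 = 0.0999

0.1190 + 0.0999i


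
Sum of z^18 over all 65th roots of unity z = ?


The roots are w_k = w^k with w = e^(2*pi*i/65), and (w^k)^18 = (w^18)^k.
So S = 1 + u + u^2 + ... + u^(64) with u = w^18.
18 = 0*65 + 18, so 18 is not a multiple of 65: u = w^18 ≠ 1 (w is a primitive 65th root), while u^65 = (w^65)^18 = 1.
Geometric series: S = (1 - u^65)/(1 - u) = (1 - 1)/(1 - u) = 0

S = 0


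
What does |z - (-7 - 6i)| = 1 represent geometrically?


|z - z0| = r is a circle with center z0 and radius r.
Center = (-7, -6), radius = 1

Circle with center (-7, -6) and radius 1


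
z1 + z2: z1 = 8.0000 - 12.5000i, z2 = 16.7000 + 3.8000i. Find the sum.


Real: 8 + 16.7 = 24.7
Imag: -12.5 + 3.8 = -8.7

24.7000 - 8.7000i


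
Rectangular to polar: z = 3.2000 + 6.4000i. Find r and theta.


r = sqrt(10.24+40.96) = sqrt(51.2) = 7.1554
theta = atan2(6.4, 3.2) = 63.4349 degrees

r = 7.1554, theta = 63.4349 degrees


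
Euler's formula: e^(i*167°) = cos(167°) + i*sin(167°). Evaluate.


cos(167°) = -0.9744
sin(167°) = 0.2250

e^(i*167°) = -0.9744 + 0.2250i


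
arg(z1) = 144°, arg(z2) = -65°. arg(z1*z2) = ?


arg(z1*z2) = 144° - 65° = 79°
Normalized to (-180°, 180°]: 79°

79°


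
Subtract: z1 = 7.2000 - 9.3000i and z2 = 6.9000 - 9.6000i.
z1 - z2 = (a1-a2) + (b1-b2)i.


Real: 7.2 - 6.9 = 0.3
Imag: -9.3 + 9.6 = 0.3

0.3000 + 0.3000i


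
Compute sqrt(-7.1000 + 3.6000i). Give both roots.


|z| = sqrt(50.41+12.96) = 7.9605
sqrt((|z|+a)/2) = sqrt((7.9605+(-7.1))/2) = sqrt(0.4303) = 0.6559
sqrt((|z|-a)/2) = sqrt((7.9605-(-7.1))/2) = sqrt(7.5303) = 2.7441

±(0.6559 + 2.7441i) i.e. 0.6559 + 2.7441i and -0.6559 - 2.7441i


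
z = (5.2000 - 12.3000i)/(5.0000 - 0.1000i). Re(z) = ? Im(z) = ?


Multiply by conjugate: (5.2000 - 12.3000i)(5.0000 + 0.1000i) / (5^2 + (-0.1)^2)
Numerator real = 5.2*5 - (12.3)*(-0.1) = 27.23
Numerator imag = -12.3*5 - 5.2*(-0.1) = -60.98
Denominator = 25.01
Re(z) = 27.23/25.01 = 1.0888
Im(z) = -60.98/25.01 = -2.4382

Re(z) = 1.0888, Im(z) = -2.4382


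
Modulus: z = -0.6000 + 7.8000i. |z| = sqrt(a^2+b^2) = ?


|z| = sqrt((-0.6)^2 + 7.8^2) = sqrt(0.36 + 60.84) = sqrt(61.2) = 7.8230

|z| = 7.8230


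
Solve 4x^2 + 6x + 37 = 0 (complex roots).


disc = 6^2 - 4*4*37 = 36 - 592 = -556
sqrt(|disc|) = sqrt(556) = 23.5797
Real part = -6/(2*4) = -0.7500
Imag part = 23.5797/(2*4) = 2.9475

-0.7500 ± 2.9475i


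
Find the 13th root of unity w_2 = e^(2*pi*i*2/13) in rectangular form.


Angle = 360*2/13 = 55.3846°
a = cos(55.3846°) = 0.5681
b = sin(55.3846°) = 0.8230

0.5681 + 0.8230i


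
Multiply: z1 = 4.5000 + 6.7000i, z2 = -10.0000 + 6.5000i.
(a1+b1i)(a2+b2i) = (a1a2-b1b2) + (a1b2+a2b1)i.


Real = 4.5*(-10) - 6.7*6.5 = -45 - 43.55 = -88.55
Imag = 4.5*6.5 - (10)*6.7 = 29.25 - (67) = -37.75

-88.5500 - 37.7500i


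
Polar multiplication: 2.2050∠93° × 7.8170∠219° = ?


r = 2.2050 * 7.8170 = 17.2365
theta = 93° + 219° = 312° = 312° (mod 360)

17.2365 cis(312°)


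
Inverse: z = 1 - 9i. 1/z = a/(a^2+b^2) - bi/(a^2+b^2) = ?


|z|^2 = 1+81 = 82
1/z = (1 + 9i)/82

1/z = 0.0122 + 0.1098i


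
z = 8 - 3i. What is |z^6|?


|z| = sqrt(64+9) = sqrt(73) = 8.5440
|z^6| = |z|^6 = (sqrt(73))^6 = 73^3 = 389017

|z^6| = 389017


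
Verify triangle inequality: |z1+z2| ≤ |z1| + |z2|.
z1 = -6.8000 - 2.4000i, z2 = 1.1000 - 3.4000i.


|z1| = sqrt((-6.8)^2 + (-2.4)^2) = sqrt(52) = 7.2111
|z2| = sqrt(1.1^2 + (-3.4)^2) = sqrt(12.77) = 3.5735
z1+z2 = -5.7000 - 5.8000i
|z1+z2| = sqrt(66.13) = 8.1320
|z1|+|z2| = 7.2111 + 3.5735 = 10.7846

|z1+z2| = 8.1320 ≤ |z1|+|z2| = 10.7846 (verified)


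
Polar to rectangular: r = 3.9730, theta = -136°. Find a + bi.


a = 3.9730*cos(-136°) = 3.9730*(-0.71934) = -2.8579
b = 3.9730*sin(-136°) = 3.9730*(-0.69466) = -2.7599

-2.8579 - 2.7599i


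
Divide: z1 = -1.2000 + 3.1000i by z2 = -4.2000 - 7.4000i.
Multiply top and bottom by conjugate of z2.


Conjugate of z2 = -4.2000 + 7.4000i
Numerator: (-1.2000 + 3.1000i)(-4.2000 + 7.4000i) = -17.9000 - 21.9000i
Denominator: (-4.2)^2 + (-7.4)^2 = 72.4
Result = (-17.9000 - 21.9000i)/72.4

-0.2472 - 0.3025i


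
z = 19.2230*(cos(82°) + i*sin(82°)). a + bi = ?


a = 19.2230*cos(82°) = 19.2230*0.13917 = 2.6753
b = 19.2230*sin(82°) = 19.2230*0.990268 = 19.0359

2.6753 + 19.0359i


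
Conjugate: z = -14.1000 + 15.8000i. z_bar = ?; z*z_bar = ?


z_bar = -14.1000 - 15.8000i
z*z_bar = (-14.1)^2 + 15.8^2 = 198.81 + 249.64 = 448.45

z_bar = -14.1000 - 15.8000i, z*z_bar = 448.45


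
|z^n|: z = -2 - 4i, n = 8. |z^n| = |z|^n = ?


|z| = sqrt(4+16) = sqrt(20) = 4.4721
|z^8| = |z|^8 = (sqrt(20))^8 = 20^4 = 160000

|z^8| = 160000


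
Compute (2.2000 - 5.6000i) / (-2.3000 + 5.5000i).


Conjugate of z2 = -2.3000 - 5.5000i
Numerator: (2.2000 - 5.6000i)(-2.3000 - 5.5000i) = -35.8600 + 0.7800i
Denominator: (-2.3)^2 + 5.5^2 = 35.54
Result = (-35.8600 + 0.7800i)/35.54

-1.0090 + 0.0219i


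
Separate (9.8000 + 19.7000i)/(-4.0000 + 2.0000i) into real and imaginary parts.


Multiply by conjugate: (9.8000 + 19.7000i)(-4.0000 - 2.0000i) / ((-4)^2 + 2^2)
Numerator real = 9.8*(-4) + 19.7*2 = 0.2
Numerator imag = 19.7*(-4) - 9.8*2 = -98.4
Denominator = 20
Re(z) = 0.2/20 = 0.0100
Im(z) = -98.4/20 = -4.9200

Re(z) = 0.0100, Im(z) = -4.9200


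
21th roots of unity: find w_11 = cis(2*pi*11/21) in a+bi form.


Angle = 360*11/21 = 188.5714°
a = cos(188.5714°) = -0.9888
b = sin(188.5714°) = -0.1490

-0.9888 - 0.1490i


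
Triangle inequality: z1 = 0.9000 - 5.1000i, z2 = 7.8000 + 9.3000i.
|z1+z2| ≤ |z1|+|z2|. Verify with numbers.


|z1| = sqrt(0.9^2 + (-5.1)^2) = sqrt(26.82) = 5.1788
|z2| = sqrt(7.8^2 + 9.3^2) = sqrt(147.33) = 12.1380
z1+z2 = 8.7000 + 4.2000i
|z1+z2| = sqrt(93.33) = 9.6607
|z1|+|z2| = 5.1788 + 12.1380 = 17.3168

|z1+z2| = 9.6607 ≤ |z1|+|z2| = 17.3168 (verified)


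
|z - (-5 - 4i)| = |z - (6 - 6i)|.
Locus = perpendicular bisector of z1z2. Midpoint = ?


Equal distances means the locus is the perpendicular bisector of z1 and z2.
Midpoint = ((-5+6)/2, (-4+(-6))/2) = (0.5000, -5.0000)

Perpendicular bisector through (0.5000, -5.0000)


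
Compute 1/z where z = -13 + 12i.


|z|^2 = 169+144 = 313
1/z = (-13 - 12i)/313

1/z = -0.0415 - 0.0383i


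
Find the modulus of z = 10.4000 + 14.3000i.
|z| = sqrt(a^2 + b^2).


|z| = sqrt(10.4^2 + 14.3^2) = sqrt(108.16 + 204.49) = sqrt(312.65) = 17.6819

|z| = 17.6819


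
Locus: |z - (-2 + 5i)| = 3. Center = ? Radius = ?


|z - z0| = r is a circle with center z0 and radius r.
Center = (-2, 5), radius = 3

Circle with center (-2, 5) and radius 3


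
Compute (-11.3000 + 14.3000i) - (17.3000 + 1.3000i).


Real: -11.3 - 17.3 = -28.6
Imag: 14.3 - 1.3 = 13

-28.6000 + 13.0000i


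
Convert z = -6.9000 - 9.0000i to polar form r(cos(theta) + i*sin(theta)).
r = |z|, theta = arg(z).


r = sqrt(47.61+81) = sqrt(128.61) = 11.3406
theta = atan2(-9, -6.9) = -127.4762 degrees

r = 11.3406, theta = -127.4762 degrees


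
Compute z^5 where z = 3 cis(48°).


r^5 = 3^5 = 243
n*theta = 5*48° = 240° = 240° (mod 360)
a = 243*cos(240°) = -121.5000
b = 243*sin(240°) = -210.4442

243 cis(240°) = -121.5000 - 210.4442i


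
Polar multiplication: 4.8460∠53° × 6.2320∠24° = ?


r = 4.8460 * 6.2320 = 30.2003
theta = 53° + 24° = 77° = 77° (mod 360)

30.2003 cis(77°)


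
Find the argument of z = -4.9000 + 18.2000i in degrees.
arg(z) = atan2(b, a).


Re = -4.9, Im = 18.2
arg = atan2(18.2, -4.9) = 105.0685 degrees

arg(z) = 105.0685 degrees


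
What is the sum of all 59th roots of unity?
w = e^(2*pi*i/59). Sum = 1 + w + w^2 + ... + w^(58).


The sum of all 59th roots of unity is 0.
Geometric series: (1 - w^59)/(1 - w) = (1-1)/(1-w) = 0 since w^59 = 1, w ≠ 1.
Alternatively: coefficient of z^58 in z^59 - 1 is 0.

0


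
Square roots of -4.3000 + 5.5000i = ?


|z| = sqrt(18.49+30.25) = 6.9814
sqrt((|z|+a)/2) = sqrt((6.9814+(-4.3))/2) = sqrt(1.3407) = 1.1579
sqrt((|z|-a)/2) = sqrt((6.9814-(-4.3))/2) = sqrt(5.6407) = 2.3750

±(1.1579 + 2.3750i) i.e. 1.1579 + 2.3750i and -1.1579 - 2.3750i


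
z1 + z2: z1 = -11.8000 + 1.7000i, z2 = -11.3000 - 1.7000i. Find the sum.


Real: -11.8 - 11.3 = -23.1
Imag: 1.7 - 1.7 = 0

-23.1000


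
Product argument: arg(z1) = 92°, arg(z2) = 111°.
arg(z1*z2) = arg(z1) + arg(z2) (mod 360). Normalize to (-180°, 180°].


arg(z1*z2) = 92° + 111° = 203°
Normalized to (-180°, 180°]: -157°

-157°


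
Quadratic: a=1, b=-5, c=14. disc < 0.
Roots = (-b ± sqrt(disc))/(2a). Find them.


disc = (-5)^2 - 4*1*14 = 25 - 56 = -31
sqrt(|disc|) = sqrt(31) = 5.5678
Real part = 5/(2*1) = 2.5000
Imag part = 5.5678/(2*1) = 2.7839

2.5000 ± 2.7839i


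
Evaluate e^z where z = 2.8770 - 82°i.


e^2.8770 = 17.7609
cos(-82°) = 0.13917
sin(-82°) = -0.99027
Real = 17.7609*0.13917 = 2.4718
Imag = 17.7609*(-0.99027) = -17.5881

2.4718 - 17.5881i


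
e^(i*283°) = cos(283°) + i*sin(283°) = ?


cos(283°) = 0.2250
sin(283°) = -0.9744

e^(i*283°) = 0.2250 - 0.9744i


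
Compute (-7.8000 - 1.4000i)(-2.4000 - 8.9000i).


Real = -7.8*(-2.4) - (-1.4)*(-8.9) = 18.72 - 12.46 = 6.26
Imag = -7.8*(-8.9) - (2.4)*(-1.4) = 69.42 + 3.36 = 72.78

6.2600 + 72.7800i


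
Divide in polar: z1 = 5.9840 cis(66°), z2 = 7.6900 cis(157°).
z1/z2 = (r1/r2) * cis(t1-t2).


r = 5.9840 / 7.6900 = 0.7782
theta = 66° - 157° = -91° = 269° (mod 360)

0.7782 cis(269°)


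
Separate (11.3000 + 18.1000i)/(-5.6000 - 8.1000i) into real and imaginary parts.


Multiply by conjugate: (11.3000 + 18.1000i)(-5.6000 + 8.1000i) / ((-5.6)^2 + (-8.1)^2)
Numerator real = 11.3*(-5.6) + 18.1*(-8.1) = -209.89
Numerator imag = 18.1*(-5.6) - 11.3*(-8.1) = -9.83
Denominator = 96.97
Re(z) = -209.89/96.97 = -2.1645
Im(z) = -9.83/96.97 = -0.1014

Re(z) = -2.1645, Im(z) = -0.1014


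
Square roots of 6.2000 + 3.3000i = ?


|z| = sqrt(38.44+10.89) = 7.0235
sqrt((|z|+a)/2) = sqrt((7.0235+6.2)/2) = sqrt(6.6118) = 2.5713
sqrt((|z|-a)/2) = sqrt((7.0235-6.2)/2) = sqrt(0.4118) = 0.6417

±(2.5713 + 0.6417i) i.e. 2.5713 + 0.6417i and -2.5713 - 0.6417i


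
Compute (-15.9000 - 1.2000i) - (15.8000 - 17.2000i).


Real: -15.9 - 15.8 = -31.7
Imag: -1.2 + 17.2 = 16

-31.7000 + 16.0000i


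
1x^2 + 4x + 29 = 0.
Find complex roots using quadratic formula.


disc = 4^2 - 4*1*29 = 16 - 116 = -100
sqrt(|disc|) = sqrt(100) = 10.0000
Real part = -4/(2*1) = -2.0000
Imag part = 10.0000/(2*1) = 5.0000

-2.0000 ± 5.0000i


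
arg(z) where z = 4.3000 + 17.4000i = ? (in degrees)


Re = 4.3, Im = 17.4
arg = atan2(17.4, 4.3) = 76.1188 degrees

arg(z) = 76.1188 degrees


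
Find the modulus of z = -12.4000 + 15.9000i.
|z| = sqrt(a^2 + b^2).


|z| = sqrt((-12.4)^2 + 15.9^2) = sqrt(153.76 + 252.81) = sqrt(406.57) = 20.1636

|z| = 20.1636


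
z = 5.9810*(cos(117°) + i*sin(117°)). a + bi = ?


a = 5.9810*cos(117°) = 5.9810*(-0.45399) = -2.7153
b = 5.9810*sin(117°) = 5.9810*0.891 = 5.3291

-2.7153 + 5.3291i


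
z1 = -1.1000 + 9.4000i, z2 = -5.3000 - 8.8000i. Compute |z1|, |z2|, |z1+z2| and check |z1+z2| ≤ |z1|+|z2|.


|z1| = sqrt((-1.1)^2 + 9.4^2) = sqrt(89.57) = 9.4641
|z2| = sqrt((-5.3)^2 + (-8.8)^2) = sqrt(105.53) = 10.2728
z1+z2 = -6.4000 + 0.6000i
|z1+z2| = sqrt(41.32) = 6.4281
|z1|+|z2| = 9.4641 + 10.2728 = 19.7369

|z1+z2| = 6.4281 ≤ |z1|+|z2| = 19.7369 (verified)


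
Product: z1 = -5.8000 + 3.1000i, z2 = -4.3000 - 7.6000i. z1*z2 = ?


Real = -5.8*(-4.3) - 3.1*(-7.6) = 24.94 - (-23.56) = 48.5
Imag = -5.8*(-7.6) - (4.3)*3.1 = 44.08 - (13.33) = 30.75

48.5000 + 30.7500i


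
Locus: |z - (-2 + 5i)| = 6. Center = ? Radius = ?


|z - z0| = r is a circle with center z0 and radius r.
Center = (-2, 5), radius = 6

Circle with center (-2, 5) and radius 6


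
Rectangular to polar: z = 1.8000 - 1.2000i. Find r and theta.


r = sqrt(3.24+1.44) = sqrt(4.68) = 2.1633
theta = atan2(-1.2, 1.8) = -33.6901 degrees

r = 2.1633, theta = -33.6901 degrees


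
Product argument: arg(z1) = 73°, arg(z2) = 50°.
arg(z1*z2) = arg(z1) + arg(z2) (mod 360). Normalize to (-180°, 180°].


arg(z1*z2) = 73° + 50° = 123°
Normalized to (-180°, 180°]: 123°

123°


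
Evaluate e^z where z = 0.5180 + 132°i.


e^0.5180 = 1.6787
cos(132°) = -0.6691
sin(132°) = 0.74314
Real = 1.6787*(-0.6691) = -1.1232
Imag = 1.6787*0.74314 = 1.2475

-1.1232 + 1.2475i


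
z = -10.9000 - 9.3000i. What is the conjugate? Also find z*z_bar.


z_bar = -10.9000 + 9.3000i
z*z_bar = (-10.9)^2 + (-9.3)^2 = 118.81 + 86.49 = 205.3

z_bar = -10.9000 + 9.3000i, z*z_bar = 205.3


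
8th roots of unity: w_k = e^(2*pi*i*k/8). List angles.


The 8th roots of unity are cis(360k/8°) for k=0..7
Angle step = 360/8 = 45°
Primitive root: cis(45°)
Primitive root = 0.7071 + 0.7071i

8 roots at angles: 0°, 45°, 90°, 135°, 180°, 225°, 270°, 315°


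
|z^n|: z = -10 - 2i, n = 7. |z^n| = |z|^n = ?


|z| = sqrt(100+4) = sqrt(104) = 10.1980
|z^7| = |z|^7 = (sqrt(104))^7 = 104^3 * sqrt(104) = 1124864*sqrt(104)

|z^7| = 1124864*sqrt(104) ≈ 11471406.9723


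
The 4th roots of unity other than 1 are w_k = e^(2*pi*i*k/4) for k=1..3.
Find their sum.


With w = e^(2*pi*i/4), all 4 of the 4th roots of unity w^0 = 1, w, ..., w^(3) sum to 0: 1 + w + ... + w^(3) = (1 - w^4)/(1 - w) = 0 since w^4 = 1, w ≠ 1.
Removing the root 1: w + w^2 + ... + w^(3) = 0 - 1 = -1

Sum = -1


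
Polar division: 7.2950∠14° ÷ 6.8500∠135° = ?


r = 7.2950 / 6.8500 = 1.0650
theta = 14° - 135° = -121° = 239° (mod 360)

1.0650 cis(239°)


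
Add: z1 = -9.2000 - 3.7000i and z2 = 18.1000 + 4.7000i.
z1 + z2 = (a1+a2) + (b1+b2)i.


Real: -9.2 + 18.1 = 8.9
Imag: -3.7 + 4.7 = 1

8.9000 + i


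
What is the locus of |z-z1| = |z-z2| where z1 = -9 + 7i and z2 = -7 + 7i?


Equal distances means the locus is the perpendicular bisector of z1 and z2.
Midpoint = ((-9+(-7))/2, (7+7)/2) = (-8.0000, 7.0000)

Perpendicular bisector through (-8.0000, 7.0000)


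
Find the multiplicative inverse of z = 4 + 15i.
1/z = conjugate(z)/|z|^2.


|z|^2 = 16+225 = 241
1/z = (4 - 15i)/241

1/z = 0.0166 - 0.0622i


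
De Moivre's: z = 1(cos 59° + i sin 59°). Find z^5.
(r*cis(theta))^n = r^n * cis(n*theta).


r^5 = 1^5 = 1
n*theta = 5*59° = 295° = 295° (mod 360)
a = 1*cos(295°) = 0.4226
b = 1*sin(295°) = -0.9063

1 cis(295°) = 0.4226 - 0.9063i


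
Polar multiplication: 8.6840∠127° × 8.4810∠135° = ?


r = 8.6840 * 8.4810 = 73.6490
theta = 127° + 135° = 262° = 262° (mod 360)

73.6490 cis(262°)


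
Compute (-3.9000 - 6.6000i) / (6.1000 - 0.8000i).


Conjugate of z2 = 6.1000 + 0.8000i
Numerator: (-3.9000 - 6.6000i)(6.1000 + 0.8000i) = -18.5100 - 43.3800i
Denominator: 6.1^2 + (-0.8)^2 = 37.85
Result = (-18.5100 - 43.3800i)/37.85

-0.4890 - 1.1461i


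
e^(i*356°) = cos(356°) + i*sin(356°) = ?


cos(356°) = 0.9976
sin(356°) = -0.0698

e^(i*356°) = 0.9976 - 0.0698i


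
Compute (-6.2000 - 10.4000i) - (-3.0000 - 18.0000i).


Real: -6.2 + 3 = -3.2
Imag: -10.4 + 18 = 7.6

-3.2000 + 7.6000i


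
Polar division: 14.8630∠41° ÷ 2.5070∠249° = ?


r = 14.8630 / 2.5070 = 5.9286
theta = 41° - 249° = -208° = 152° (mod 360)

5.9286 cis(152°)


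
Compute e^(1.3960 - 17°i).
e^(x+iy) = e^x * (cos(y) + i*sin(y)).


e^1.3960 = 4.0390
cos(-17°) = 0.9563
sin(-17°) = -0.29237
Real = 4.0390*0.9563 = 3.8625
Imag = 4.0390*(-0.29237) = -1.1809

3.8625 - 1.1809i


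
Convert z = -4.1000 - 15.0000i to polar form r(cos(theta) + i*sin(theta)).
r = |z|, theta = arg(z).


r = sqrt(16.81+225) = sqrt(241.81) = 15.5502
theta = atan2(-15, -4.1) = -105.2874 degrees

r = 15.5502, theta = -105.2874 degrees


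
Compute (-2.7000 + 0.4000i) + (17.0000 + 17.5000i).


Real: -2.7 + 17 = 14.3
Imag: 0.4 + 17.5 = 17.9

14.3000 + 17.9000i


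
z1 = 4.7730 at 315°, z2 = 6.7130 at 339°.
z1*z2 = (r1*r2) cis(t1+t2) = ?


r = 4.7730 * 6.7130 = 32.0411
theta = 315° + 339° = 654° = 294° (mod 360)

32.0411 cis(294°)


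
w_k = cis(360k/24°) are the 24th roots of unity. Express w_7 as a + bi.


Angle = 360*7/24 = 105°
a = cos(105°) = -0.2588
b = sin(105°) = 0.9659

-0.2588 + 0.9659i


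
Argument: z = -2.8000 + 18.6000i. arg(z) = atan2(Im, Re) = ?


Re = -2.8, Im = 18.6
arg = atan2(18.6, -2.8) = 98.5609 degrees

arg(z) = 98.5609 degrees


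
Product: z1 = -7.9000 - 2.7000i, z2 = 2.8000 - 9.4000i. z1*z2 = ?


Real = -7.9*2.8 - (-2.7)*(-9.4) = -22.12 - 25.38 = -47.5
Imag = -7.9*(-9.4) + 2.8*(-2.7) = 74.26 - (7.56) = 66.7

-47.5000 + 66.7000i


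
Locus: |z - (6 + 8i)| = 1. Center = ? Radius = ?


|z - z0| = r is a circle with center z0 and radius r.
Center = (6, 8), radius = 1

Circle with center (6, 8) and radius 1


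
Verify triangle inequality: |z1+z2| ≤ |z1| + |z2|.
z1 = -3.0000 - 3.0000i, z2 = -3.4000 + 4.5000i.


|z1| = sqrt((-3)^2 + (-3)^2) = sqrt(18) = 4.2426
|z2| = sqrt((-3.4)^2 + 4.5^2) = sqrt(31.81) = 5.6400
z1+z2 = -6.4000 + 1.5000i
|z1+z2| = sqrt(43.21) = 6.5734
|z1|+|z2| = 4.2426 + 5.6400 = 9.8826

|z1+z2| = 6.5734 ≤ |z1|+|z2| = 9.8826 (verified)


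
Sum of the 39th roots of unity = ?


The sum of all 39th roots of unity is 0.
Geometric series: (1 - w^39)/(1 - w) = (1-1)/(1-w) = 0 since w^39 = 1, w ≠ 1.
Alternatively: coefficient of z^38 in z^39 - 1 is 0.

0


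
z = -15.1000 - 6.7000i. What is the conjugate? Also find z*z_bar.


z_bar = -15.1000 + 6.7000i
z*z_bar = (-15.1)^2 + (-6.7)^2 = 228.01 + 44.89 = 272.9

z_bar = -15.1000 + 6.7000i, z*z_bar = 272.9
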